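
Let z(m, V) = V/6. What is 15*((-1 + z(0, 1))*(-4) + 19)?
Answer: 335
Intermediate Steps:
z(m, V) = V/6 (z(m, V) = V*(⅙) = V/6)
15*((-1 + z(0, 1))*(-4) + 19) = 15*((-1 + (⅙)*1)*(-4) + 19) = 15*((-1 + ⅙)*(-4) + 19) = 15*(-⅚*(-4) + 19) = 15*(10/3 + 19) = 15*(67/3) = 335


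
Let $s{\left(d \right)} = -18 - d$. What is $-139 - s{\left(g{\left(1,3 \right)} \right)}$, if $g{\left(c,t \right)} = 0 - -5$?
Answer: $-116$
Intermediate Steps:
$g{\left(c,t \right)} = 5$ ($g{\left(c,t \right)} = 0 + 5 = 5$)
$-139 - s{\left(g{\left(1,3 \right)} \right)} = -139 - \left(-18 - 5\right) = -139 - -23 = -139 + 23 = -116$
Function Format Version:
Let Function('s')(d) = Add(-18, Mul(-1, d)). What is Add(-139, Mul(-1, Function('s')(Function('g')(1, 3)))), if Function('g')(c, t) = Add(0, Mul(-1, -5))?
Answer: -116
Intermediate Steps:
Function('g')(c, t) = 5 (Function('g')(c, t) = Add(0, 5) = 5)
Add(-139, Mul(-1, Function('s')(Function('g')(1, 3)))) = Add(-139, Mul(-1, Add(-18, Mul(-1, 5)))) = Add(-139, Mul(-1, Add(-18, -5))) = Add(-139, Mul(-1, -23)) = Add(-139, 23) = -116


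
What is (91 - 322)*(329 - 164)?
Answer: -38115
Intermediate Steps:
(91 - 322)*(329 - 164) = -231*165 = -38115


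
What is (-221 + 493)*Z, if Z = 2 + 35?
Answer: 10064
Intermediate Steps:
Z = 37
(-221 + 493)*Z = (-221 + 493)*37 = 272*37 = 10064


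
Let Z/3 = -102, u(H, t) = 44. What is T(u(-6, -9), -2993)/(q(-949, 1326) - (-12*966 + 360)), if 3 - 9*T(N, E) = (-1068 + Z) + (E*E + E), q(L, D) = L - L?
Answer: -8953679/101088 ≈ -88.573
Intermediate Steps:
Z = -306 (Z = 3*(-102) = -306)
q(L, D) = 0
T(N, E) = 153 - E/9 - E**2/9 (T(N, E) = 1/3 - ((-1068 - 306) + (E*E + E))/9 = 1/3 - (-1374 + (E**2 + E))/9 = 1/3 - (-1374 + (E + E**2))/9 = 1/3 - (-1374 + E + E**2)/9 = 1/3 + (458/3 - E/9 - E**2/9) = 153 - E/9 - E**2/9)
T(u(-6, -9), -2993)/(q(-949, 1326) - (-12*966 + 360)) = (153 - 1/9*(-2993) - 1/9*(-2993)**2)/(0 - (-12*966 + 360)) = (153 + 2993/9 - 1/9*8958049)/(0 - (-11592 + 360)) = (153 + 2993/9 - 8958049/9)/(0 - 1*(-11232)) = -8953679/(9*(0 + 11232)) = -8953679/9/11232 = -8953679/9*1/11232 = -8953679/101088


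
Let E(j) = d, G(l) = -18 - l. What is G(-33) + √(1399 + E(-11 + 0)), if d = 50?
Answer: 15 + 3*√161 ≈ 53.066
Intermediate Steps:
E(j) = 50
G(-33) + √(1399 + E(-11 + 0)) = (-18 - 1*(-33)) + √(1399 + 50) = (-18 + 33) + √1449 = 15 + 3*√161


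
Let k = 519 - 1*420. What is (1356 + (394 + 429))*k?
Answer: 215721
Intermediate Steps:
k = 99 (k = 519 - 420 = 99)
(1356 + (394 + 429))*k = (1356 + (394 + 429))*99 = (1356 + 823)*99 = 2179*99 = 215721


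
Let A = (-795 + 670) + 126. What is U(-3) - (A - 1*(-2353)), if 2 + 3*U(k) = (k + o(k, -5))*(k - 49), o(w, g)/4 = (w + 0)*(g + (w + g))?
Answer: -15020/3 ≈ -5006.7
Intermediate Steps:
o(w, g) = 4*w*(w + 2*g) (o(w, g) = 4*((w + 0)*(g + (w + g))) = 4*(w*(g + (g + w))) = 4*(w*(w + 2*g)) = 4*w*(w + 2*g))
A = 1 (A = -125 + 126 = 1)
U(k) = -⅔ + (-49 + k)*(k + 4*k*(-10 + k))/3 (U(k) = -⅔ + ((k + 4*k*(k + 2*(-5)))*(k - 49))/3 = -⅔ + ((k + 4*k*(k - 10))*(-49 + k))/3 = -⅔ + ((k + 4*k*(-10 + k))*(-49 + k))/3 = -⅔ + ((-49 + k)*(k + 4*k*(-10 + k)))/3 = -⅔ + (-49 + k)*(k + 4*k*(-10 + k))/3)
U(-3) - (A - 1*(-2353)) = (-⅔ + 637*(-3) - 235/3*(-3)² + (4/3)*(-3)³) - (1 - 1*(-2353)) = (-⅔ - 1911 - 235/3*9 + (4/3)*(-27)) - (1 + 2353) = (-⅔ - 1911 - 705 - 36) - 1*2354 = -7958/3 - 2354 = -15020/3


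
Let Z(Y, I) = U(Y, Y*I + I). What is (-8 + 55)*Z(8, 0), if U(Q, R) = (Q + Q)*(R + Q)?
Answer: 6016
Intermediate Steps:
U(Q, R) = 2*Q*(Q + R) (U(Q, R) = (2*Q)*(Q + R) = 2*Q*(Q + R))
Z(Y, I) = 2*Y*(I + Y + I*Y) (Z(Y, I) = 2*Y*(Y + (Y*I + I)) = 2*Y*(Y + (I*Y + I)) = 2*Y*(Y + (I + I*Y)) = 2*Y*(I + Y + I*Y))
(-8 + 55)*Z(8, 0) = (-8 + 55)*(2*8*(8 + 0*(1 + 8))) = 47*(2*8*(8 + 0*9)) = 47*(2*8*(8 + 0)) = 47*(2*8*8) = 47*128 = 6016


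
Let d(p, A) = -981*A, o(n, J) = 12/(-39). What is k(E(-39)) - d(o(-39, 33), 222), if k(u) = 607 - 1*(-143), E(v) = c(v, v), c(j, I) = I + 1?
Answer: 218532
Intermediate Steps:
o(n, J) = -4/13 (o(n, J) = 12*(-1/39) = -4/13)
c(j, I) = 1 + I
E(v) = 1 + v
k(u) = 750 (k(u) = 607 + 143 = 750)
k(E(-39)) - d(o(-39, 33), 222) = 750 - (-981)*222 = 750 - 1*(-217782) = 750 + 217782 = 218532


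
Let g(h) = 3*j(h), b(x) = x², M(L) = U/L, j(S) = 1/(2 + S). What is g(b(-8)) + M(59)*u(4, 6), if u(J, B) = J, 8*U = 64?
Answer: 763/1298 ≈ 0.58783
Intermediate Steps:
U = 8 (U = (⅛)*64 = 8)
M(L) = 8/L
g(h) = 3/(2 + h)
g(b(-8)) + M(59)*u(4, 6) = 3/(2 + (-8)²) + (8/59)*4 = 3/(2 + 64) + (8*(1/59))*4 = 3/66 + (8/59)*4 = 3*(1/66) + 32/59 = 1/22 + 32/59 = 763/1298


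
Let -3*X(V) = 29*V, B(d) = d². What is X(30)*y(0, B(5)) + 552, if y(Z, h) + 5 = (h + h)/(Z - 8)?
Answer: 7629/2 ≈ 3814.5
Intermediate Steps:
X(V) = -29*V/3
y(Z, h) = -5 + 2*h/(-8 + Z) (y(Z, h) = -5 + (h + h)/(Z - 8) = -5 + (2*h)/(-8 + Z) = -5 + 2*h/(-8 + Z))
X(30)*y(0, B(5)) + 552 = (-29/3*30)*((40 - 5*0 + 2*5²)/(-8 + 0)) + 552 = -290*(40 + 0 + 2*25)/(-8) + 552 = -(-145)*(40 + 0 + 50)/4 + 552 = -(-145)*90/4 + 552 = -290*(-45/4) + 552 = 6525/2 + 552 = 7629/2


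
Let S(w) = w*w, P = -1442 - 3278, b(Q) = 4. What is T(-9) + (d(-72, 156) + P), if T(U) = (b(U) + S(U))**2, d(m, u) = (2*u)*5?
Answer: 4065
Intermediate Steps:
P = -4720
S(w) = w**2
d(m, u) = 10*u
T(U) = (4 + U**2)**2
T(-9) + (d(-72, 156) + P) = (4 + (-9)**2)**2 + (10*156 - 4720) = (4 + 81)**2 + (1560 - 4720) = 85**2 - 3160 = 7225 - 3160 = 4065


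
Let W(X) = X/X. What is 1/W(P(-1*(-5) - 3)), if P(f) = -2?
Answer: 1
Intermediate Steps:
W(X) = 1
1/W(P(-1*(-5) - 3)) = 1/1 = 1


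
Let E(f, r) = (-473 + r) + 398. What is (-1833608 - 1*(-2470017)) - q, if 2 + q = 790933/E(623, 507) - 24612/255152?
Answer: 4371689221717/6889104 ≈ 6.3458e+5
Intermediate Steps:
E(f, r) = -75 + r
q = 12598565819/6889104 (q = -2 + (790933/(-75 + 507) - 24612/255152) = -2 + (790933/432 - 24612*1/255152) = -2 + (790933*(1/432) - 6153/63788) = -2 + (790933/432 - 6153/63788) = -2 + 12612344027/6889104 = 12598565819/6889104 ≈ 1828.8)
(-1833608 - 1*(-2470017)) - q = (-1833608 - 1*(-2470017)) - 1*12598565819/6889104 = (-1833608 + 2470017) - 12598565819/6889104 = 636409 - 12598565819/6889104 = 4371689221717/6889104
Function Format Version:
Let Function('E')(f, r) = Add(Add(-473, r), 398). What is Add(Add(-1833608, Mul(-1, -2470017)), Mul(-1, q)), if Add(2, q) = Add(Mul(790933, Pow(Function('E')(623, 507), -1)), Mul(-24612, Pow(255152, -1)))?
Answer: Rational(4371689221717, 6889104) ≈ 6.3458e+5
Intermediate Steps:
Function('E')(f, r) = Add(-75, r)
q = Rational(12598565819, 6889104) (q = Add(-2, Add(Mul(790933, Pow(Add(-75, 507), -1)), Mul(-24612, Pow(255152, -1)))) = Add(-2, Add(Mul(790933, Pow(432, -1)), Mul(-24612, Rational(1, 255152)))) = Add(-2, Add(Mul(790933, Rational(1, 432)), Rational(-6153, 63788))) = Add(-2, Add(Rational(790933, 432), Rational(-6153, 63788))) = Add(-2, Rational(12612344027, 6889104)) = Rational(12598565819, 6889104) ≈ 1828.8)
Add(Add(-1833608, Mul(-1, -2470017)), Mul(-1, q)) = Add(Add(-1833608, Mul(-1, -2470017)), Mul(-1, Rational(12598565819, 6889104))) = Add(Add(-1833608, 2470017), Rational(-12598565819, 6889104)) = Add(636409, Rational(-12598565819, 6889104)) = Rational(4371689221717, 6889104)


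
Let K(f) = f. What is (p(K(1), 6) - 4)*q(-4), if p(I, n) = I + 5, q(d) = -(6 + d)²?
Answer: -8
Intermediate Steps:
p(I, n) = 5 + I
(p(K(1), 6) - 4)*q(-4) = ((5 + 1) - 4)*(-(6 - 4)²) = (6 - 4)*(-1*2²) = 2*(-1*4) = 2*(-4) = -8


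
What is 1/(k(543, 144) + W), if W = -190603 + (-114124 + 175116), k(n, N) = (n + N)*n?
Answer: 1/243430 ≈ 4.1080e-6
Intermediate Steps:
k(n, N) = n*(N + n) (k(n, N) = (N + n)*n = n*(N + n))
W = -129611 (W = -190603 + 60992 = -129611)
1/(k(543, 144) + W) = 1/(543*(144 + 543) - 129611) = 1/(543*687 - 129611) = 1/(373041 - 129611) = 1/243430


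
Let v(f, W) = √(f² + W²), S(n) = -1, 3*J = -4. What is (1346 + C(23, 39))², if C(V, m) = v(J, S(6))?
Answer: 16345849/9 ≈ 1.8162e+6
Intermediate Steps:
J = -4/3 (J = (⅓)*(-4) = -4/3 ≈ -1.3333)
v(f, W) = √(W² + f²)
C(V, m) = 5/3 (C(V, m) = √((-1)² + (-4/3)²) = √(1 + 16/9) = √(25/9) = 5/3)
(1346 + C(23, 39))² = (1346 + 5/3)² = (4043/3)² = 16345849/9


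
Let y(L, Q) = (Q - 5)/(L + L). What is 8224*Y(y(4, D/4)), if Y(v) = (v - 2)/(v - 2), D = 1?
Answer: 8224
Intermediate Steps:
y(L, Q) = (-5 + Q)/(2*L) (y(L, Q) = (-5 + Q)/((2*L)) = (-5 + Q)*(1/(2*L)) = (-5 + Q)/(2*L))
Y(v) = 1 (Y(v) = (-2 + v)/(-2 + v) = 1)
8224*Y(y(4, D/4)) = 8224*1 = 8224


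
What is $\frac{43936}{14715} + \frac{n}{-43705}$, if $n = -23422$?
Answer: $\frac{452975522}{128623815} \approx 3.5217$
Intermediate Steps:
$\frac{43936}{14715} + \frac{n}{-43705} = \frac{43936}{14715} - \frac{23422}{-43705} = 43936 \cdot \frac{1}{14715} - - \frac{23422}{43705} = \frac{43936}{14715} + \frac{23422}{43705} = \frac{452975522}{128623815}$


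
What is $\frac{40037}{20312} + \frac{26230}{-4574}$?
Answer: $- \frac{174827261}{46453544} \approx -3.7635$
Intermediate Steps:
$\frac{40037}{20312} + \frac{26230}{-4574} = 40037 \cdot \frac{1}{20312} + 26230 \left(- \frac{1}{4574}\right) = \frac{40037}{20312} - \frac{13115}{2287} = - \frac{174827261}{46453544}$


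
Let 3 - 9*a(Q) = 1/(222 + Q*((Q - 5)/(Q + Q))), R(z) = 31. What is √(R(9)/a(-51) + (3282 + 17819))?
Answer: 11*√59126627/581 ≈ 145.58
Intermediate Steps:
a(Q) = ⅓ - 1/(9*(439/2 + Q/2)) (a(Q) = ⅓ - 1/(9*(222 + Q*((Q - 5)/(Q + Q)))) = ⅓ - 1/(9*(222 + Q*((-5 + Q)/((2*Q))))) = ⅓ - 1/(9*(222 + Q*((-5 + Q)*(1/(2*Q))))) = ⅓ - 1/(9*(222 + Q*((-5 + Q)/(2*Q)))) = ⅓ - 1/(9*(222 + (-5/2 + Q/2))) = ⅓ - 1/(9*(439/2 + Q/2)))
√(R(9)/a(-51) + (3282 + 17819)) = √(31/(((1315 + 3*(-51))/(9*(439 - 51)))) + (3282 + 17819)) = √(31/(((⅑)*(1315 - 153)/388)) + 21101) = √(31/(((⅑)*(1/388)*1162)) + 21101) = √(31/(581/1746) + 21101) = √(31*(1746/581) + 21101) = √(54126/581 + 21101) = √(12313807/581) = 11*√59126627/581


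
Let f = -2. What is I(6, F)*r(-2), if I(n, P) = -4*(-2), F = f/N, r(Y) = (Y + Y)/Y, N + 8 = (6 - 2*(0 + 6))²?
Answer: 16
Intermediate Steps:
N = 28 (N = -8 + (6 - 2*(0 + 6))² = -8 + (6 - 2*6)² = -8 + (6 - 12)² = -8 + (-6)² = -8 + 36 = 28)
r(Y) = 2 (r(Y) = (2*Y)/Y = 2)
F = -1/14 (F = -2/28 = -2*1/28 = -1/14 ≈ -0.071429)
I(n, P) = 8
I(6, F)*r(-2) = 8*2 = 16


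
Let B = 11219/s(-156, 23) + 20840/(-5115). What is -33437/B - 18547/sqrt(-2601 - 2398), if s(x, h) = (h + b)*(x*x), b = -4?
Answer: 405546940656/49121525 + 18547*I*sqrt(4999)/4999 ≈ 8256.0 + 262.32*I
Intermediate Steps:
s(x, h) = x**2*(-4 + h) (s(x, h) = (h - 4)*(x*x) = (-4 + h)*x**2 = x**2*(-4 + h))
B = -49121525/12128688 (B = 11219/(((-156)**2*(-4 + 23))) + 20840/(-5115) = 11219/((24336*19)) + 20840*(-1/5115) = 11219/462384 - 4168/1023 = 11219*(1/462384) - 4168/1023 = 863/35568 - 4168/1023 = -49121525/12128688 ≈ -4.0500)
-33437/B - 18547/sqrt(-2601 - 2398) = -33437/(-49121525/12128688) - 18547/sqrt(-2601 - 2398) = -33437*(-12128688/49121525) - 18547*(-I*sqrt(4999)/4999) = 405546940656/49121525 - 18547*(-I*sqrt(4999)/4999) = 405546940656/49121525 - (-18547)*I*sqrt(4999)/4999 = 405546940656/49121525 + 18547*I*sqrt(4999)/4999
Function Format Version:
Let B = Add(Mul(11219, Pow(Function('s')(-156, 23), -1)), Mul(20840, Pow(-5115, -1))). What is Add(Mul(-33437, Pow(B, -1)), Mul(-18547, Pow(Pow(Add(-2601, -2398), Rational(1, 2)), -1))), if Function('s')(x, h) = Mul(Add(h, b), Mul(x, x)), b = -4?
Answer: Add(Rational(405546940656, 49121525), Mul(Rational(18547, 4999), I, Pow(4999, Rational(1, 2)))) ≈ Add(8256.0, Mul(262.32, I))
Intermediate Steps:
Function('s')(x, h) = Mul(Pow(x, 2), Add(-4, h)) (Function('s')(x, h) = Mul(Add(h, -4), Mul(x, x)) = Mul(Add(-4, h), Pow(x, 2)) = Mul(Pow(x, 2), Add(-4, h)))
B = Rational(-49121525, 12128688) (B = Add(Mul(11219, Pow(Mul(Pow(-156, 2), Add(-4, 23)), -1)), Mul(20840, Pow(-5115, -1))) = Add(Mul(11219, Pow(Mul(24336, 19), -1)), Mul(20840, Rational(-1, 5115))) = Add(Mul(11219, Pow(462384, -1)), Rational(-4168, 1023)) = Add(Mul(11219, Rational(1, 462384)), Rational(-4168, 1023)) = Add(Rational(863, 35568), Rational(-4168, 1023)) = Rational(-49121525, 12128688) ≈ -4.0500)
Add(Mul(-33437, Pow(B, -1)), Mul(-18547, Pow(Pow(Add(-2601, -2398), Rational(1, 2)), -1))) = Add(Mul(-33437, Pow(Rational(-49121525, 12128688), -1)), Mul(-18547, Pow(Pow(Add(-2601, -2398), Rational(1, 2)), -1))) = Add(Mul(-33437, Rational(-12128688, 49121525)), Mul(-18547, Pow(Pow(-4999, Rational(1, 2)), -1))) = Add(Rational(405546940656, 49121525), Mul(-18547, Pow(Mul(I, Pow(4999, Rational(1, 2))), -1))) = Add(Rational(405546940656, 49121525), Mul(-18547, Mul(Rational(-1, 4999), I, Pow(4999, Rational(1, 2))))) = Add(Rational(405546940656, 49121525), Mul(Rational(18547, 4999), I, Pow(4999, Rational(1, 2))))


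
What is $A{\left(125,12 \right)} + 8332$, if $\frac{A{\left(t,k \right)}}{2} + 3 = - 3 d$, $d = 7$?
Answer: $8284$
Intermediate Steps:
$A{\left(t,k \right)} = -48$ ($A{\left(t,k \right)} = -6 + 2 \left(\left(-3\right) 7\right) = -6 + 2 \left(-21\right) = -6 - 42 = -48$)
$A{\left(125,12 \right)} + 8332 = -48 + 8332 = 8284$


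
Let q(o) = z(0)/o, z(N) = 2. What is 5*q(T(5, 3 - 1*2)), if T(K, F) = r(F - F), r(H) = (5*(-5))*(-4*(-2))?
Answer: -1/20 ≈ -0.050000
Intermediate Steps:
r(H) = -200 (r(H) = -25*8 = -200)
T(K, F) = -200
q(o) = 2/o
5*q(T(5, 3 - 1*2)) = 5*(2/(-200)) = 5*(2*(-1/200)) = 5*(-1/100) = -1/20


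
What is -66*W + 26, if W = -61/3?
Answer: 1368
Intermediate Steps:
W = -61/3 (W = -61*1/3 = -61/3 ≈ -20.333)
-66*W + 26 = -66*(-61/3) + 26 = 1342 + 26 = 1368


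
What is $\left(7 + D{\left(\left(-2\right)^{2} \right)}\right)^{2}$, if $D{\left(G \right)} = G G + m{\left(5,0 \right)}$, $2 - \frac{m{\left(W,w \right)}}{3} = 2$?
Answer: $529$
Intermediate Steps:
$m{\left(W,w \right)} = 0$ ($m{\left(W,w \right)} = 6 - 6 = 0$)
$D{\left(G \right)} = G^{2}$ ($D{\left(G \right)} = G G + 0 = G^{2} + 0 = G^{2}$)
$\left(7 + D{\left(\left(-2\right)^{2} \right)}\right)^{2} = \left(7 + \left(\left(-2\right)^{2}\right)^{2}\right)^{2} = \left(7 + 4^{2}\right)^{2} = \left(7 + 16\right)^{2} = 23^{2} = 529$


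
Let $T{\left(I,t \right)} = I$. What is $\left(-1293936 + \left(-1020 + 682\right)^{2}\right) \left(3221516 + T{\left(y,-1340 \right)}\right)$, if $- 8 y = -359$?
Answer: $- \frac{7600899183501}{2} \approx -3.8005 \cdot 10^{12}$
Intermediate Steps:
$y = \frac{359}{8}$ ($y = \left(- \frac{1}{8}\right) \left(-359\right) = \frac{359}{8} \approx 44.875$)
$\left(-1293936 + \left(-1020 + 682\right)^{2}\right) \left(3221516 + T{\left(y,-1340 \right)}\right) = \left(-1293936 + \left(-1020 + 682\right)^{2}\right) \left(3221516 + \frac{359}{8}\right) = \left(-1293936 + \left(-338\right)^{2}\right) \frac{25772487}{8} = \left(-1293936 + 114244\right) \frac{25772487}{8} = \left(-1179692\right) \frac{25772487}{8} = - \frac{7600899183501}{2}$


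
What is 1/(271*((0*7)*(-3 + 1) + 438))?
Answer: 1/118698 ≈ 8.4247e-6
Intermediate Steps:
1/(271*((0*7)*(-3 + 1) + 438)) = 1/(271*(0*(-2) + 438)) = 1/(271*(0 + 438)) = 1/(271*438) = 1/118698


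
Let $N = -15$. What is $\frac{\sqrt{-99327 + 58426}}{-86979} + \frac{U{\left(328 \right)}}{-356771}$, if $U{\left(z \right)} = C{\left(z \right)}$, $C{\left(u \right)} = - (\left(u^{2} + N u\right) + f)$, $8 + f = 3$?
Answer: $\frac{102659}{356771} - \frac{i \sqrt{40901}}{86979} \approx 0.28774 - 0.0023252 i$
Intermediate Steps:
$f = -5$ ($f = -8 + 3 = -5$)
$C{\left(u \right)} = 5 - u^{2} + 15 u$ ($C{\left(u \right)} = - (\left(u^{2} - 15 u\right) - 5) = - (-5 + u^{2} - 15 u) = 5 - u^{2} + 15 u$)
$U{\left(z \right)} = 5 - z^{2} + 15 z$
$\frac{\sqrt{-99327 + 58426}}{-86979} + \frac{U{\left(328 \right)}}{-356771} = \frac{\sqrt{-99327 + 58426}}{-86979} + \frac{5 - 328^{2} + 15 \cdot 328}{-356771} = \sqrt{-40901} \left(- \frac{1}{86979}\right) + \left(5 - 107584 + 4920\right) \left(- \frac{1}{356771}\right) = i \sqrt{40901} \left(- \frac{1}{86979}\right) + \left(5 - 107584 + 4920\right) \left(- \frac{1}{356771}\right) = - \frac{i \sqrt{40901}}{86979} - - \frac{102659}{356771} = - \frac{i \sqrt{40901}}{86979} + \frac{102659}{356771} = \frac{102659}{356771} - \frac{i \sqrt{40901}}{86979}$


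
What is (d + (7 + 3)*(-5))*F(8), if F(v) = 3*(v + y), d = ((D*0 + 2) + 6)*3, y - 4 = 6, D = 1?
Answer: -1404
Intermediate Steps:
y = 10 (y = 4 + 6 = 10)
d = 24 (d = ((1*0 + 2) + 6)*3 = ((0 + 2) + 6)*3 = (2 + 6)*3 = 8*3 = 24)
F(v) = 30 + 3*v (F(v) = 3*(v + 10) = 3*(10 + v) = 30 + 3*v)
(d + (7 + 3)*(-5))*F(8) = (24 + (7 + 3)*(-5))*(30 + 3*8) = (24 + 10*(-5))*(30 + 24) = (24 - 50)*54 = -26*54 = -1404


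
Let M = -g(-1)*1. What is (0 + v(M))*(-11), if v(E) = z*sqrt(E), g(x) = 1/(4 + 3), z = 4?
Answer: -44*I*sqrt(7)/7 ≈ -16.63*I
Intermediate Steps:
g(x) = 1/7
M = -1/7 (M = -1*1/7*1 = -1/7*1 = -1/7 ≈ -0.14286)
v(E) = 4*sqrt(E)
(0 + v(M))*(-11) = (0 + 4*sqrt(-1/7))*(-11) = (0 + 4*(I*sqrt(7)/7))*(-11) = (0 + 4*I*sqrt(7)/7)*(-11) = (4*I*sqrt(7)/7)*(-11) = -44*I*sqrt(7)/7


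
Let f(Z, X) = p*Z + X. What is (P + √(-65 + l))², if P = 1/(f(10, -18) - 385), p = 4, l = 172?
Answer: 14099284/131769 - 2*√107/363 ≈ 106.94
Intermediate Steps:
f(Z, X) = X + 4*Z (f(Z, X) = 4*Z + X = X + 4*Z)
P = -1/363 (P = 1/((-18 + 4*10) - 385) = 1/((-18 + 40) - 385) = 1/(22 - 385) = 1/(-363) = -1/363 ≈ -0.0027548)
(P + √(-65 + l))² = (-1/363 + √(-65 + 172))² = (-1/363 + √107)²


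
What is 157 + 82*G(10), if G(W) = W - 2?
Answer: 813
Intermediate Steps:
G(W) = -2 + W
157 + 82*G(10) = 157 + 82*(-2 + 10) = 157 + 82*8 = 157 + 656 = 813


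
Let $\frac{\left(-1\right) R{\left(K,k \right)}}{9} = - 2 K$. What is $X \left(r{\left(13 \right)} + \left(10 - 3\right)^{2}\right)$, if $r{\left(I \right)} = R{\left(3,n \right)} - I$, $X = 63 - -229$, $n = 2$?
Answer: $26280$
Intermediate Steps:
$R{\left(K,k \right)} = 18 K$ ($R{\left(K,k \right)} = - 9 \left(- 2 K\right) = 18 K$)
$X = 292$ ($X = 63 + 229 = 292$)
$r{\left(I \right)} = 54 - I$ ($r{\left(I \right)} = 18 \cdot 3 - I = 54 - I$)
$X \left(r{\left(13 \right)} + \left(10 - 3\right)^{2}\right) = 292 \left(\left(54 - 13\right) + \left(10 - 3\right)^{2}\right) = 292 \left(\left(54 - 13\right) + 7^{2}\right) = 292 \left(41 + 49\right) = 292 \cdot 90 = 26280$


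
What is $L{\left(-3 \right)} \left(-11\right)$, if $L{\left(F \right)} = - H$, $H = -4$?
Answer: $-44$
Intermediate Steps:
$L{\left(F \right)} = 4$ ($L{\left(F \right)} = \left(-1\right) \left(-4\right) = 4$)
$L{\left(-3 \right)} \left(-11\right) = 4 \left(-11\right) = -44$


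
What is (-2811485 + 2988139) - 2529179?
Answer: -2352525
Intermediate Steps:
(-2811485 + 2988139) - 2529179 = 176654 - 2529179 = -2352525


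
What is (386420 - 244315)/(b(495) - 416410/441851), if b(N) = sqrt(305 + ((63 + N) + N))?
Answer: 13073032955292775/132476037266429 + 27743486872693105*sqrt(1358)/264952074532858 ≈ 3957.4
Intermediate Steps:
b(N) = sqrt(368 + 2*N) (b(N) = sqrt(305 + (63 + 2*N)) = sqrt(368 + 2*N))
(386420 - 244315)/(b(495) - 416410/441851) = (386420 - 244315)/(sqrt(368 + 2*495) - 416410/441851) = 142105/(sqrt(368 + 990) - 416410*1/441851) = 142105/(sqrt(1358) - 416410/441851) = 142105/(-416410/441851 + sqrt(1358))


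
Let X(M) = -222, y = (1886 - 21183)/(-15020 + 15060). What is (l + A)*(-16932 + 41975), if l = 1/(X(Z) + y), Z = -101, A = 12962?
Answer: 9146460750062/28177 ≈ 3.2461e+8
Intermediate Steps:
y = -19297/40 ≈ -482.42
l = -40/28177 (l = 1/(-222 - 19297/40) = 1/(-28177/40) = -40/28177 ≈ -0.0014196)
(l + A)*(-16932 + 41975) = (-40/28177 + 12962)*(-16932 + 41975) = (365230234/28177)*25043 = 9146460750062/28177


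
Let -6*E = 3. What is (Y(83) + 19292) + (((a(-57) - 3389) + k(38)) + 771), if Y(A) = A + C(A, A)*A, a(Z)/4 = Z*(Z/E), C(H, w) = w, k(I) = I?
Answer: -2308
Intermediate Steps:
E = -½ (E = -⅙*3 = -½ ≈ -0.50000)
a(Z) = -8*Z² (a(Z) = 4*(Z*(Z/(-½))) = 4*(Z*(Z*(-2))) = 4*(Z*(-2*Z)) = 4*(-2*Z²) = -8*Z²)
Y(A) = A + A² (Y(A) = A + A*A = A + A²)
(Y(83) + 19292) + (((a(-57) - 3389) + k(38)) + 771) = (83*(1 + 83) + 19292) + (((-8*(-57)² - 3389) + 38) + 771) = (83*84 + 19292) + (((-8*3249 - 3389) + 38) + 771) = (6972 + 19292) + (((-25992 - 3389) + 38) + 771) = 26264 + ((-29381 + 38) + 771) = 26264 + (-29343 + 771) = 26264 - 28572 = -2308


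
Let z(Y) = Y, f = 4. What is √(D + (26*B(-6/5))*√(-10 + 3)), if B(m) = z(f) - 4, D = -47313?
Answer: 3*I*√5257 ≈ 217.52*I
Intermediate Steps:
B(m) = 0 (B(m) = 4 - 4 = 0)
√(D + (26*B(-6/5))*√(-10 + 3)) = √(-47313 + (26*0)*√(-10 + 3)) = √(-47313 + 0*√(-7)) = √(-47313 + 0*(I*√7)) = √(-47313 + 0) = √(-47313) = 3*I*√5257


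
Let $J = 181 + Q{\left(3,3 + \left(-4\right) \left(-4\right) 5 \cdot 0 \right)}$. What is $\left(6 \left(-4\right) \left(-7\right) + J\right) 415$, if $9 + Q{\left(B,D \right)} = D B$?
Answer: $144835$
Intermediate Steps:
$Q{\left(B,D \right)} = -9 + B D$ ($Q{\left(B,D \right)} = -9 + D B = -9 + B D$)
$J = 181$ ($J = 181 - \left(9 - 3 \left(3 + \left(-4\right) \left(-4\right) 5 \cdot 0\right)\right) = 181 - \left(9 - 3 \left(3 + 16 \cdot 5 \cdot 0\right)\right) = 181 - \left(9 - 3 \left(3 + 80 \cdot 0\right)\right) = 181 - \left(9 - 3 \left(3 + 0\right)\right) = 181 + \left(-9 + 3 \cdot 3\right) = 181 + \left(-9 + 9\right) = 181 + 0 = 181$)
$\left(6 \left(-4\right) \left(-7\right) + J\right) 415 = \left(6 \left(-4\right) \left(-7\right) + 181\right) 415 = \left(\left(-24\right) \left(-7\right) + 181\right) 415 = \left(168 + 181\right) 415 = 349 \cdot 415 = 144835$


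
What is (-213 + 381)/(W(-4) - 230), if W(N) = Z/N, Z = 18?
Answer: -48/67 ≈ -0.71642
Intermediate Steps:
W(N) = 18/N
(-213 + 381)/(W(-4) - 230) = (-213 + 381)/(18/(-4) - 230) = 168/(18*(-1/4) - 230) = 168/(-9/2 - 230) = 168/(-469/2) = 168*(-2/469) = -48/67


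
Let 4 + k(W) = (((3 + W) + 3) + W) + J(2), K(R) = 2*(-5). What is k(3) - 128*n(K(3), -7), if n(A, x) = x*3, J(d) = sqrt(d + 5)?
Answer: 2696 + sqrt(7) ≈ 2698.6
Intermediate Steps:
J(d) = sqrt(5 + d)
K(R) = -10
n(A, x) = 3*x
k(W) = 2 + sqrt(7) + 2*W (k(W) = -4 + ((((3 + W) + 3) + W) + sqrt(5 + 2)) = -4 + (((6 + W) + W) + sqrt(7)) = -4 + ((6 + 2*W) + sqrt(7)) = -4 + (6 + sqrt(7) + 2*W) = 2 + sqrt(7) + 2*W)
k(3) - 128*n(K(3), -7) = (2 + sqrt(7) + 2*3) - 384*(-7) = (2 + sqrt(7) + 6) - 128*(-21) = (8 + sqrt(7)) + 2688 = 2696 + sqrt(7)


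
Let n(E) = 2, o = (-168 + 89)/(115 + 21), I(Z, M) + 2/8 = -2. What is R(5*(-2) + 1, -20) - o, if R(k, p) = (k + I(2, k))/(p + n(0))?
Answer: 41/34 ≈ 1.2059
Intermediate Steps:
I(Z, M) = -9/4 (I(Z, M) = -1/4 - 2 = -9/4)
o = -79/136 ≈ -0.58088
R(k, p) = (-9/4 + k)/(2 + p) (R(k, p) = (k - 9/4)/(p + 2) = (-9/4 + k)/(2 + p))
R(5*(-2) + 1, -20) - o = (-9/4 + (5*(-2) + 1))/(2 - 20) - 1*(-79/136) = (-9/4 + (-10 + 1))/(-18) + 79/136 = -(-9/4 - 9)/18 + 79/136 = -1/18*(-45/4) + 79/136 = 5/8 + 79/136 = 41/34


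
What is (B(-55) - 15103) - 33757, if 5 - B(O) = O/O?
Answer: -48856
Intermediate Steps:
B(O) = 4 (B(O) = 5 - O/O = 5 - 1*1 = 5 - 1 = 4)
(B(-55) - 15103) - 33757 = (4 - 15103) - 33757 = -15099 - 33757 = -48856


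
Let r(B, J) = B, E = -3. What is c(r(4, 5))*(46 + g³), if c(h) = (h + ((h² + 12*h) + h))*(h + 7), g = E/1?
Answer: 15048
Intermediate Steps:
g = -3 (g = -3/1 = -3*1 = -3)
c(h) = (7 + h)*(h² + 14*h) (c(h) = (h + (h² + 13*h))*(7 + h) = (h² + 14*h)*(7 + h) = (7 + h)*(h² + 14*h))
c(r(4, 5))*(46 + g³) = (4*(98 + 4² + 21*4))*(46 + (-3)³) = (4*(98 + 16 + 84))*(46 - 27) = (4*198)*19 = 792*19 = 15048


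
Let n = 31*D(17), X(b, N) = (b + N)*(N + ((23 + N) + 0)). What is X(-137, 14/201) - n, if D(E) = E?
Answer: -149300800/40401 ≈ -3695.5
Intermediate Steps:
X(b, N) = (23 + 2*N)*(N + b) (X(b, N) = (N + b)*(N + (23 + N)) = (N + b)*(23 + 2*N) = (23 + 2*N)*(N + b))
n = 527 (n = 31*17 = 527)
X(-137, 14/201) - n = (2*(14/201)² + 23*(14/201) + 23*(-137) + 2*(14/201)*(-137)) - 1*527 = (2*(14*(1/201))² + 23*(14*(1/201)) - 3151 + 2*(14*(1/201))*(-137)) - 527 = (2*(14/201)² + 23*(14/201) - 3151 + 2*(14/201)*(-137)) - 527 = (2*(196/40401) + 322/201 - 3151 - 3836/201) - 527 = (392/40401 + 322/201 - 3151 - 3836/201) - 527 = -128009473/40401 - 527 = -149300800/40401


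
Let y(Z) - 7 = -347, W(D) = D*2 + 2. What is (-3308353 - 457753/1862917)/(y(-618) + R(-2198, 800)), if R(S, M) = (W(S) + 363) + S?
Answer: 6163187503454/12237501773 ≈ 503.63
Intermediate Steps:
W(D) = 2 + 2*D (W(D) = 2*D + 2 = 2 + 2*D)
y(Z) = -340 (y(Z) = 7 - 347 = -340)
R(S, M) = 365 + 3*S (R(S, M) = ((2 + 2*S) + 363) + S = (365 + 2*S) + S = 365 + 3*S)
(-3308353 - 457753/1862917)/(y(-618) + R(-2198, 800)) = (-3308353 - 457753/1862917)/(-340 + (365 + 3*(-2198))) = (-3308353 - 457753*1/1862917)/(-340 + (365 - 6594)) = (-3308353 - 457753/1862917)/(-340 - 6229) = -6163187503454/1862917/(-6569) = -6163187503454/1862917*(-1/6569) = 6163187503454/12237501773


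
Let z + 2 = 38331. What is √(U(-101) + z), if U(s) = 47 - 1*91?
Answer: √38285 ≈ 195.67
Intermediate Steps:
U(s) = -44 (U(s) = 47 - 91 = -44)
z = 38329 (z = -2 + 38331 = 38329)
√(U(-101) + z) = √(-44 + 38329) = √38285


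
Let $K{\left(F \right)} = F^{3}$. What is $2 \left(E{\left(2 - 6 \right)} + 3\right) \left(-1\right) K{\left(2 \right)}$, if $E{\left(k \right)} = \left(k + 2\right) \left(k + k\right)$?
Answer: $-304$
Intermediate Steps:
$E{\left(k \right)} = 2 k \left(2 + k\right)$ ($E{\left(k \right)} = \left(2 + k\right) 2 k = 2 k \left(2 + k\right)$)
$2 \left(E{\left(2 - 6 \right)} + 3\right) \left(-1\right) K{\left(2 \right)} = 2 \left(2 \left(2 - 6\right) \left(2 + \left(2 - 6\right)\right) + 3\right) \left(-1\right) 2^{3} = 2 \left(2 \left(2 - 6\right) \left(2 + \left(2 - 6\right)\right) + 3\right) \left(-1\right) 8 = 2 \left(2 \left(-4\right) \left(2 - 4\right) + 3\right) \left(-1\right) 8 = 2 \left(2 \left(-4\right) \left(-2\right) + 3\right) \left(-1\right) 8 = 2 \left(16 + 3\right) \left(-1\right) 8 = 2 \cdot 19 \left(-1\right) 8 = 38 \left(-1\right) 8 = \left(-38\right) 8 = -304$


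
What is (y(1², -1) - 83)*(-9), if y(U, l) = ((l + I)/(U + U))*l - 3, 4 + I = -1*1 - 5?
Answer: 1449/2 ≈ 724.50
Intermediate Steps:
I = -10 (I = -4 + (-1*1 - 5) = -4 + (-1 - 5) = -4 - 6 = -10)
y(U, l) = -3 + l*(-10 + l)/(2*U) (y(U, l) = ((l - 10)/(U + U))*l - 3 = ((-10 + l)/((2*U)))*l - 3 = ((-10 + l)*(1/(2*U)))*l - 3 = ((-10 + l)/(2*U))*l - 3 = l*(-10 + l)/(2*U) - 3 = -3 + l*(-10 + l)/(2*U))
(y(1², -1) - 83)*(-9) = (((-1)² - 10*(-1) - 6*1²)/(2*(1²)) - 83)*(-9) = ((½)*(1 + 10 - 6*1)/1 - 83)*(-9) = ((½)*1*(1 + 10 - 6) - 83)*(-9) = ((½)*1*5 - 83)*(-9) = (5/2 - 83)*(-9) = -161/2*(-9) = 1449/2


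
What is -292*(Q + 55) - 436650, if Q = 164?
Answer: -500598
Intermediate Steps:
-292*(Q + 55) - 436650 = -292*(164 + 55) - 436650 = -292*219 - 436650 = -63948 - 436650 = -500598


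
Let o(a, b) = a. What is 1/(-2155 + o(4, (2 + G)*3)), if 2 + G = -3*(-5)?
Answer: -1/2151 ≈ -0.00046490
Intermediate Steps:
G = 13 (G = -2 - 3*(-5) = -2 + 15 = 13)
1/(-2155 + o(4, (2 + G)*3)) = 1/(-2155 + 4) = 1/(-2151) = -1/2151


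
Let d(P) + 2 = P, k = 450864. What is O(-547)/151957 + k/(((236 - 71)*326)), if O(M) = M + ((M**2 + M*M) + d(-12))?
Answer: 1290649601/104791885 ≈ 12.316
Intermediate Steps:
d(P) = -2 + P
O(M) = -14 + M + 2*M**2 (O(M) = M + ((M**2 + M*M) + (-2 - 12)) = M + ((M**2 + M**2) - 14) = M + (2*M**2 - 14) = M + (-14 + 2*M**2) = -14 + M + 2*M**2)
O(-547)/151957 + k/(((236 - 71)*326)) = (-14 - 547 + 2*(-547)**2)/151957 + 450864/(((236 - 71)*326)) = (-14 - 547 + 2*299209)*(1/151957) + 450864/((165*326)) = (-14 - 547 + 598418)*(1/151957) + 450864/53790 = 597857*(1/151957) + 450864*(1/53790) = 45989/11689 + 75144/8965 = 1290649601/104791885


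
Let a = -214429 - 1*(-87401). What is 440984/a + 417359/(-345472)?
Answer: -51340975875/10971154304 ≈ -4.6796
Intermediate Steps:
a = -127028 (a = -214429 + 87401 = -127028)
440984/a + 417359/(-345472) = 440984/(-127028) + 417359/(-345472) = 440984*(-1/127028) + 417359*(-1/345472) = -110246/31757 - 417359/345472 = -51340975875/10971154304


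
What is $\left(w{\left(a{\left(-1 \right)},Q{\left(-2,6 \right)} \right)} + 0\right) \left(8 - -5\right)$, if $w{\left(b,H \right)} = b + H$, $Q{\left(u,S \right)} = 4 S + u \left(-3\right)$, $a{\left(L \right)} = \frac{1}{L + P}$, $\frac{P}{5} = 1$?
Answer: $\frac{1573}{4} \approx 393.25$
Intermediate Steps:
$P = 5$ ($P = 5 \cdot 1 = 5$)
$a{\left(L \right)} = \frac{1}{5 + L}$ ($a{\left(L \right)} = \frac{1}{L + 5} = \frac{1}{5 + L}$)
$Q{\left(u,S \right)} = - 3 u + 4 S$ ($Q{\left(u,S \right)} = 4 S - 3 u = - 3 u + 4 S$)
$w{\left(b,H \right)} = H + b$
$\left(w{\left(a{\left(-1 \right)},Q{\left(-2,6 \right)} \right)} + 0\right) \left(8 - -5\right) = \left(\left(\left(\left(-3\right) \left(-2\right) + 4 \cdot 6\right) + \frac{1}{5 - 1}\right) + 0\right) \left(8 - -5\right) = \left(\left(\left(6 + 24\right) + \frac{1}{4}\right) + 0\right) \left(8 + 5\right) = \left(\left(30 + \frac{1}{4}\right) + 0\right) 13 = \left(\frac{121}{4} + 0\right) 13 = \frac{121}{4} \cdot 13 = \frac{1573}{4}$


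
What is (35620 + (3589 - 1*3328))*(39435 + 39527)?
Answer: 2833235522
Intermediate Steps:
(35620 + (3589 - 1*3328))*(39435 + 39527) = (35620 + (3589 - 3328))*78962 = (35620 + 261)*78962 = 35881*78962 = 2833235522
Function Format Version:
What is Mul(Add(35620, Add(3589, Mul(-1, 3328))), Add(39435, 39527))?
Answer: 2833235522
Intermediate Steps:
Mul(Add(35620, Add(3589, Mul(-1, 3328))), Add(39435, 39527)) = Mul(Add(35620, Add(3589, -3328)), 78962) = Mul(Add(35620, 261), 78962) = Mul(35881, 78962) = 2833235522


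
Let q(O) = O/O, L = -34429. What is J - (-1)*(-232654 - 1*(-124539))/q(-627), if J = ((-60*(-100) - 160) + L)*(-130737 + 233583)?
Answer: -2940372409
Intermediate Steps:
q(O) = 1
J = -2940264294 (J = ((-60*(-100) - 160) - 34429)*(-130737 + 233583) = ((6000 - 160) - 34429)*102846 = (5840 - 34429)*102846 = -28589*102846 = -2940264294)
J - (-1)*(-232654 - 1*(-124539))/q(-627) = -2940264294 - (-1)*(-232654 - 1*(-124539))/1 = -2940264294 - (-1)*(-232654 + 124539)*1 = -2940264294 - (-1)*(-108115*1) = -2940264294 - (-1)*(-108115) = -2940264294 - 1*108115 = -2940264294 - 108115 = -2940372409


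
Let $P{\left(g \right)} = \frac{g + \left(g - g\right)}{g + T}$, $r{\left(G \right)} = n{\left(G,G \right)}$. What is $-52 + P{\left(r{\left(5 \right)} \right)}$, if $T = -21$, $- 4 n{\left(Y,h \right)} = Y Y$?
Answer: $- \frac{5643}{109} \approx -51.771$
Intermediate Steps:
$n{\left(Y,h \right)} = - \frac{Y^{2}}{4}$ ($n{\left(Y,h \right)} = - \frac{Y Y}{4} = - \frac{Y^{2}}{4}$)
$r{\left(G \right)} = - \frac{G^{2}}{4}$
$P{\left(g \right)} = \frac{g}{-21 + g}$ ($P{\left(g \right)} = \frac{g + \left(g - g\right)}{g - 21} = \frac{g + 0}{-21 + g} = \frac{g}{-21 + g}$)
$-52 + P{\left(r{\left(5 \right)} \right)} = -52 + \frac{\left(- \frac{1}{4}\right) 5^{2}}{-21 - \frac{5^{2}}{4}} = -52 + \frac{\left(- \frac{1}{4}\right) 25}{-21 - \frac{25}{4}} = -52 - \frac{25}{4 \left(-21 - \frac{25}{4}\right)} = -52 - \frac{25}{4 \left(- \frac{109}{4}\right)} = -52 - - \frac{25}{109} = -52 + \frac{25}{109} = - \frac{5643}{109}$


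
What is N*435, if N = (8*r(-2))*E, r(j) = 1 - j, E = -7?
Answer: -73080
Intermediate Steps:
N = -168 (N = (8*(1 - 1*(-2)))*(-7) = (8*(1 + 2))*(-7) = (8*3)*(-7) = 24*(-7) = -168)
N*435 = -168*435 = -73080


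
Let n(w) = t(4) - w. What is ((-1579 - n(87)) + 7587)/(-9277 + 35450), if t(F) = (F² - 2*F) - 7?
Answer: 6094/26173 ≈ 0.23284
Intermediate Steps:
t(F) = -7 + F² - 2*F
n(w) = 1 - w (n(w) = (-7 + 4² - 2*4) - w = (-7 + 16 - 8) - w = 1 - w)
((-1579 - n(87)) + 7587)/(-9277 + 35450) = ((-1579 - (1 - 1*87)) + 7587)/(-9277 + 35450) = ((-1579 - (1 - 87)) + 7587)/26173 = ((-1579 - 1*(-86)) + 7587)*(1/26173) = ((-1579 + 86) + 7587)*(1/26173) = (-1493 + 7587)*(1/26173) = 6094*(1/26173) = 6094/26173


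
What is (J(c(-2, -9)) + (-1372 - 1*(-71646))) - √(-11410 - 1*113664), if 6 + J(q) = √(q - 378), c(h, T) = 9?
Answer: 70268 - I*√125074 + 3*I*√41 ≈ 70268.0 - 334.45*I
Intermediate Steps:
J(q) = -6 + √(-378 + q) (J(q) = -6 + √(q - 378) = -6 + √(-378 + q))
(J(c(-2, -9)) + (-1372 - 1*(-71646))) - √(-11410 - 1*113664) = ((-6 + √(-378 + 9)) + (-1372 - 1*(-71646))) - √(-11410 - 1*113664) = ((-6 + √(-369)) + (-1372 + 71646)) - √(-11410 - 113664) = ((-6 + 3*I*√41) + 70274) - √(-125074) = (70268 + 3*I*√41) - I*√125074 = 70268 - I*√125074 + 3*I*√41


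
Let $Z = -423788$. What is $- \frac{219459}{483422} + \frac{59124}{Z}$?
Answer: $- \frac{30396483255}{51217110634} \approx -0.59348$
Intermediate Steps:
$- \frac{219459}{483422} + \frac{59124}{Z} = - \frac{219459}{483422} + \frac{59124}{-423788} = \left(-219459\right) \frac{1}{483422} + 59124 \left(- \frac{1}{423788}\right) = - \frac{219459}{483422} - \frac{14781}{105947} = - \frac{30396483255}{51217110634}$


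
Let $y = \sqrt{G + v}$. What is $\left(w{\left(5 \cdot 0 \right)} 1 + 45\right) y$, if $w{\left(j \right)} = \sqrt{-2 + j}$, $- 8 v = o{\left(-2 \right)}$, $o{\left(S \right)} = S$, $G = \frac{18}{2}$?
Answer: $\frac{\sqrt{37} \left(45 + i \sqrt{2}\right)}{2} \approx 136.86 + 4.3012 i$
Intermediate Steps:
$G = 9$ ($G = 18 \cdot \frac{1}{2} = 9$)
$v = \frac{1}{4}$ ($v = \left(- \frac{1}{8}\right) \left(-2\right) = \frac{1}{4} \approx 0.25$)
$y = \frac{\sqrt{37}}{2}$ ($y = \sqrt{9 + \frac{1}{4}} = \sqrt{\frac{37}{4}} = \frac{\sqrt{37}}{2} \approx 3.0414$)
$\left(w{\left(5 \cdot 0 \right)} 1 + 45\right) y = \left(\sqrt{-2 + 5 \cdot 0} \cdot 1 + 45\right) \frac{\sqrt{37}}{2} = \left(\sqrt{-2 + 0} \cdot 1 + 45\right) \frac{\sqrt{37}}{2} = \left(\sqrt{-2} \cdot 1 + 45\right) \frac{\sqrt{37}}{2} = \left(i \sqrt{2} \cdot 1 + 45\right) \frac{\sqrt{37}}{2} = \left(i \sqrt{2} + 45\right) \frac{\sqrt{37}}{2} = \left(45 + i \sqrt{2}\right) \frac{\sqrt{37}}{2} = \frac{\sqrt{37} \left(45 + i \sqrt{2}\right)}{2}$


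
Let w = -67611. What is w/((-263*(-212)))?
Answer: -67611/55756 ≈ -1.2126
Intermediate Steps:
w/((-263*(-212))) = -67611/((-263*(-212))) = -67611/55756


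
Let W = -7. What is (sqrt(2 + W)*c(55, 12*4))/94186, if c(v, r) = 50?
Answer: 25*I*sqrt(5)/47093 ≈ 0.001187*I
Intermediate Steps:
(sqrt(2 + W)*c(55, 12*4))/94186 = (sqrt(2 - 7)*50)/94186 = (sqrt(-5)*50)*(1/94186) = ((I*sqrt(5))*50)*(1/94186) = (50*I*sqrt(5))*(1/94186) = 25*I*sqrt(5)/47093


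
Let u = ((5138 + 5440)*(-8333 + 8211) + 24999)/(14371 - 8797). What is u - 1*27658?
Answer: -51810403/1858 ≈ -27885.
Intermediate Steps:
u = -421839/1858 (u = (10578*(-122) + 24999)/5574 = (-1290516 + 24999)*(1/5574) = -1265517*1/5574 = -421839/1858 ≈ -227.04)
u - 1*27658 = -421839/1858 - 1*27658 = -421839/1858 - 27658 = -51810403/1858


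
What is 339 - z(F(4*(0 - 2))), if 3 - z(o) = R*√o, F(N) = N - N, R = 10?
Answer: 336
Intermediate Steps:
F(N) = 0
z(o) = 3 - 10*√o
339 - z(F(4*(0 - 2))) = 339 - (3 - 10*√0) = 339 - (3 - 10*0) = 339 - (3 + 0) = 339 - 1*3 = 339 - 3 = 336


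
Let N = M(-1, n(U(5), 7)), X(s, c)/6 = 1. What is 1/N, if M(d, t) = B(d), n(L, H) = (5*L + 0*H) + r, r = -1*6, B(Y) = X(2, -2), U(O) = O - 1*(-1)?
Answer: ⅙ ≈ 0.16667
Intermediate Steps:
X(s, c) = 6 (X(s, c) = 6*1 = 6)
U(O) = 1 + O (U(O) = O + 1 = 1 + O)
B(Y) = 6
r = -6
n(L, H) = -6 + 5*L (n(L, H) = (5*L + 0*H) - 6 = (5*L + 0) - 6 = 5*L - 6 = -6 + 5*L)
M(d, t) = 6
N = 6
1/N = 1/6 = ⅙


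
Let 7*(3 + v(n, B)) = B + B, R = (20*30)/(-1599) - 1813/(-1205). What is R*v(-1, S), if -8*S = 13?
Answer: -70356913/17983420 ≈ -3.9123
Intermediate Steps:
S = -13/8 (S = -⅛*13 = -13/8 ≈ -1.6250)
R = 725329/642265 (R = 600*(-1/1599) - 1813*(-1/1205) = -200/533 + 1813/1205 = 725329/642265 ≈ 1.1293)
v(n, B) = -3 + 2*B/7 (v(n, B) = -3 + (B + B)/7 = -3 + (2*B)/7 = -3 + 2*B/7)
R*v(-1, S) = 725329*(-3 + (2/7)*(-13/8))/642265 = 725329*(-3 - 13/28)/642265 = (725329/642265)*(-97/28) = -70356913/17983420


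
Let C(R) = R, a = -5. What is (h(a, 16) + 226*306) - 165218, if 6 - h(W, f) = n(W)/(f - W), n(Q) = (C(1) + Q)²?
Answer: -2017192/21 ≈ -96057.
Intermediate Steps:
n(Q) = (1 + Q)²
h(W, f) = 6 - (1 + W)²/(f - W)
(h(a, 16) + 226*306) - 165218 = (((1 - 5)² - 6*16 + 6*(-5))/(-5 - 1*16) + 226*306) - 165218 = (((-4)² - 96 - 30)/(-5 - 16) + 69156) - 165218 = ((16 - 96 - 30)/(-21) + 69156) - 165218 = (-1/21*(-110) + 69156) - 165218 = (110/21 + 69156) - 165218 = 1452386/21 - 165218 = -2017192/21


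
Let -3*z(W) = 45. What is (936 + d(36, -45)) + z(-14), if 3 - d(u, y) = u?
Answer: 888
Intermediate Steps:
d(u, y) = 3 - u
z(W) = -15 (z(W) = -⅓*45 = -15)
(936 + d(36, -45)) + z(-14) = (936 + (3 - 1*36)) - 15 = (936 + (3 - 36)) - 15 = (936 - 33) - 15 = 903 - 15 = 888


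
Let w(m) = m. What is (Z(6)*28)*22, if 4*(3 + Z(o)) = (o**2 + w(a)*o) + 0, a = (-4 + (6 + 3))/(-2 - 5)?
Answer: 3036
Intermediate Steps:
a = -5/7 (a = (-4 + 9)/(-7) = 5*(-1/7) = -5/7 ≈ -0.71429)
Z(o) = -3 - 5*o/28 + o**2/4 (Z(o) = -3 + ((o**2 - 5*o/7) + 0)/4 = -3 + (o**2 - 5*o/7)/4 = -3 + (-5*o/28 + o**2/4) = -3 - 5*o/28 + o**2/4)
(Z(6)*28)*22 = ((-3 - 5/28*6 + (1/4)*6**2)*28)*22 = ((-3 - 15/14 + (1/4)*36)*28)*22 = ((-3 - 15/14 + 9)*28)*22 = ((69/14)*28)*22 = 138*22 = 3036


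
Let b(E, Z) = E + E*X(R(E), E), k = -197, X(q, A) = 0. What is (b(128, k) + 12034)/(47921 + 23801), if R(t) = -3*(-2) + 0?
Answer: 6081/35861 ≈ 0.16957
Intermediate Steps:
R(t) = 6 (R(t) = 6 + 0 = 6)
b(E, Z) = E (b(E, Z) = E + E*0 = E + 0 = E)
(b(128, k) + 12034)/(47921 + 23801) = (128 + 12034)/(47921 + 23801) = 12162/71722 = 12162*(1/71722) = 6081/35861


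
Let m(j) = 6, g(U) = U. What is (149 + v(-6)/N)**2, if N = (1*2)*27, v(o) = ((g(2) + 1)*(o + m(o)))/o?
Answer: 22201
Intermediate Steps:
v(o) = (18 + 3*o)/o (v(o) = ((2 + 1)*(o + 6))/o = (3*(6 + o))/o = (18 + 3*o)/o)
N = 54 (N = 2*27 = 54)
(149 + v(-6)/N)**2 = (149 + (3 + 18/(-6))/54)**2 = (149 + (3 + 18*(-1/6))*(1/54))**2 = (149 + (3 - 3)*(1/54))**2 = (149 + 0*(1/54))**2 = (149 + 0)**2 = 149**2 = 22201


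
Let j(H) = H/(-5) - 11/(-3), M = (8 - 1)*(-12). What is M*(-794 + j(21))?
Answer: 333704/5 ≈ 66741.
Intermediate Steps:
M = -84 (M = 7*(-12) = -84)
j(H) = 11/3 - H/5 (j(H) = H*(-1/5) - 11*(-1/3) = -H/5 + 11/3 = 11/3 - H/5)
M*(-794 + j(21)) = -84*(-794 + (11/3 - 1/5*21)) = -84*(-794 + (11/3 - 21/5)) = -84*(-794 - 8/15) = -84*(-11918/15) = 333704/5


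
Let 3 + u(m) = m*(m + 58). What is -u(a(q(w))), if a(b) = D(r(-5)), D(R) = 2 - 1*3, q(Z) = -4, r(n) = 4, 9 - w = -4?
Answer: 60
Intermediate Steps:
w = 13 (w = 9 - 1*(-4) = 9 + 4 = 13)
D(R) = -1 (D(R) = 2 - 3 = -1)
a(b) = -1
u(m) = -3 + m*(58 + m) (u(m) = -3 + m*(m + 58) = -3 + m*(58 + m))
-u(a(q(w))) = -(-3 + (-1)² + 58*(-1)) = -(-3 + 1 - 58) = -1*(-60) = 60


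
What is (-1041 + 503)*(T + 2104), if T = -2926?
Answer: 442236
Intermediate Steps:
(-1041 + 503)*(T + 2104) = (-1041 + 503)*(-2926 + 2104) = -538*(-822) = 442236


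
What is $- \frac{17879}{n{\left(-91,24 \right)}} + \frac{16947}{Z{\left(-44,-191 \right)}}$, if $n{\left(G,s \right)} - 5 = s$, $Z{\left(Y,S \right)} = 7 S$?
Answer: $- \frac{3485098}{5539} \approx -629.19$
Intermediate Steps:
$n{\left(G,s \right)} = 5 + s$
$- \frac{17879}{n{\left(-91,24 \right)}} + \frac{16947}{Z{\left(-44,-191 \right)}} = - \frac{17879}{5 + 24} + \frac{16947}{7 \left(-191\right)} = - \frac{17879}{29} + \frac{16947}{-1337} = \left(-17879\right) \frac{1}{29} + 16947 \left(- \frac{1}{1337}\right) = - \frac{17879}{29} - \frac{2421}{191} = - \frac{3485098}{5539}$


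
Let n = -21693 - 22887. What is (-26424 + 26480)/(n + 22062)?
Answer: -28/11259 ≈ -0.0024869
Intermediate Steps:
n = -44580
(-26424 + 26480)/(n + 22062) = (-26424 + 26480)/(-44580 + 22062) = 56/(-22518) = 56*(-1/22518) = -28/11259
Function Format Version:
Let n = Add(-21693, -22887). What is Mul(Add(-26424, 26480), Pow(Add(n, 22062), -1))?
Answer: Rational(-28, 11259) ≈ -0.0024869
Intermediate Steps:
n = -44580
Mul(Add(-26424, 26480), Pow(Add(n, 22062), -1)) = Mul(Add(-26424, 26480), Pow(Add(-44580, 22062), -1)) = Mul(56, Pow(-22518, -1)) = Mul(56, Rational(-1, 22518)) = Rational(-28, 11259)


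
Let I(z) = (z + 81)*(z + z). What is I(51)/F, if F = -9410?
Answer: -6732/4705 ≈ -1.4308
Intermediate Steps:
I(z) = 2*z*(81 + z) (I(z) = (81 + z)*(2*z) = 2*z*(81 + z))
I(51)/F = (2*51*(81 + 51))/(-9410) = (2*51*132)*(-1/9410) = 13464*(-1/9410) = -6732/4705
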